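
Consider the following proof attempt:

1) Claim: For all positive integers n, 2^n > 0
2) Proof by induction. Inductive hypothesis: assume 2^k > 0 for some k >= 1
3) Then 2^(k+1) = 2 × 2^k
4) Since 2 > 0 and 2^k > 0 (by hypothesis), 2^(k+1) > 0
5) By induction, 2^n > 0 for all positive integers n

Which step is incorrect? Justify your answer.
Step 5: By induction, 2^n > 0 for all positive integers n

Step 5 concludes the proof by induction, but no base case was ever established. A valid induction proof requires: (1) a base case proving 2^1 > 0, and (2) an inductive step showing IF 2^k > 0 THEN 2^(k+1) > 0. Steps 2-4 correctly establish the inductive step, but without the base case the conclusion in step 5 does not follow.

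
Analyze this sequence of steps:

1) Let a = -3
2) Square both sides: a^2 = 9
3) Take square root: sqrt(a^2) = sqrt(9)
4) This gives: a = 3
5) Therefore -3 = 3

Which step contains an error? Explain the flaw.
Step 4: This gives: a = 3

Step 4 incorrectly states that sqrt(a^2) = a. The correct identity is sqrt(a^2) = |a|. Since a = -3 < 0, we have sqrt(a^2) = |-3| = 3, not a = -3.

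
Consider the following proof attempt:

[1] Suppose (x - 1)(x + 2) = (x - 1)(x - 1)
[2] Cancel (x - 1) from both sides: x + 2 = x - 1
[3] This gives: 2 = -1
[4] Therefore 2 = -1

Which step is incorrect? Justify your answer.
Step 2: Cancel (x - 1) from both sides: x + 2 = x - 1

Step 2 cancels (x - 1) from both sides. This is only valid if (x - 1) ≠ 0, i.e., x ≠ 1. When x = 1, both sides equal zero regardless of the other factors. The correct approach requires considering x = 1 as a separate case.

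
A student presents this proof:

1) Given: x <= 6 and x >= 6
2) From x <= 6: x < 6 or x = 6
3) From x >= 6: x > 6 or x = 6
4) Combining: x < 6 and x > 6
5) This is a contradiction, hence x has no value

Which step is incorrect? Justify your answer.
Step 4: Combining: x < 6 and x > 6

Step 4 incorrectly combines the conditions. From x <= 6 and x >= 6, the intersection is x = 6. The error treats the 'or' cases as 'and' requirements. The correct conclusion is that x = 6 is the unique solution, not that no solution exists.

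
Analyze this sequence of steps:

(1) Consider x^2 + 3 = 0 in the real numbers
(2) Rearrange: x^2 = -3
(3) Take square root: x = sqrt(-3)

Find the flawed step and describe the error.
Step 3: Take square root: x = sqrt(-3)

Step 3 takes the square root of -3, which is negative. In the real number system, the square root of a negative number is undefined. The equation x^2 + 3 = 0 has no real solutions. Square roots of negative numbers only exist in the complex numbers.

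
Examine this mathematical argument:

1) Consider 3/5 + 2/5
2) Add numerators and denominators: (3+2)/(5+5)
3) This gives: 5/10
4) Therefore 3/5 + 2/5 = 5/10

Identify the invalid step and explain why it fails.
Step 2: Add numerators and denominators: (3+2)/(5+5)

Step 2 incorrectly adds fractions by separately adding numerators and denominators. This is wrong. The correct method requires a common denominator: 3/5 + 2/5 = (3×5 + 2×5)/(5×5) = 25/25 = 1. The method used gives 5/10, which is different.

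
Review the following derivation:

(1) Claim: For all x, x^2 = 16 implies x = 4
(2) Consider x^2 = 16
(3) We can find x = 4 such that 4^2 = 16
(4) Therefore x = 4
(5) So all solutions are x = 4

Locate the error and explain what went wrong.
Step 4: Therefore x = 4

Step 4 incorrectly concludes that x = 4 is the only solution. The proof shows that x = 4 is A solution (existence), but does not show it is the ONLY solution (uniqueness). In fact, x = -4 is also a solution since (-4)^2 = 16. Finding one solution doesn't prove there are no others.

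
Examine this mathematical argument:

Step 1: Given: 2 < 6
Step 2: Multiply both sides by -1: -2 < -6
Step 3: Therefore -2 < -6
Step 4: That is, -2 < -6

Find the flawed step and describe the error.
Step 2: Multiply both sides by -1: -2 < -6

Step 2 multiplies both sides by -1 but fails to reverse the inequality sign. When multiplying (or dividing) an inequality by a negative number, the direction must be reversed. Since 2 < 6, we should get -2 > -6, i.e., -2 > -6.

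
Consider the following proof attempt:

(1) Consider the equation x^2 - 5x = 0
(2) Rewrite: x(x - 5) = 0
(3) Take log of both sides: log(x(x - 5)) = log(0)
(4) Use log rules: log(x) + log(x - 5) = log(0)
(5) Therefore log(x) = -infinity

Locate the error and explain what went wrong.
Step 3: Take log of both sides: log(x(x - 5)) = log(0)

Step 3 takes the logarithm of both sides, resulting in log(0) on the right side. The logarithm is only defined for positive numbers; log(0) is undefined (approaches negative infinity). This operation is invalid.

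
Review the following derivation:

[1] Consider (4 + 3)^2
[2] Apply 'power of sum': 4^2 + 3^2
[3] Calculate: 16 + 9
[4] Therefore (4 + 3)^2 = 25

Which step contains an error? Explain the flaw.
Step 2: Apply 'power of sum': 4^2 + 3^2

Step 2 incorrectly applies a non-existent rule '(a+b)^n = a^n + b^n'. This is false in general. The correct expansion uses the binomial theorem. The actual value is (4 + 3)^2 = 7^2 = 49, not 25.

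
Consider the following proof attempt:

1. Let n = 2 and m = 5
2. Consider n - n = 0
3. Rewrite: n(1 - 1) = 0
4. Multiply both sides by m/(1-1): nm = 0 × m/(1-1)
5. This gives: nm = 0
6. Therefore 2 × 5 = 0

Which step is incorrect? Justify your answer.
Step 4: Multiply both sides by m/(1-1): nm = 0 × m/(1-1)

Step 4 multiplies both sides by m/(1-1). However, 1-1 = 0, so this is multiplication by m/0, which is undefined. We cannot multiply by an undefined expression.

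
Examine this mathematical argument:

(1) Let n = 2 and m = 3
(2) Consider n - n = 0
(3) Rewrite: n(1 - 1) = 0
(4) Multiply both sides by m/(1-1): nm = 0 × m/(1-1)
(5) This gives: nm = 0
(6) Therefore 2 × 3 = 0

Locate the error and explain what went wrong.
Step 4: Multiply both sides by m/(1-1): nm = 0 × m/(1-1)

Step 4 multiplies both sides by m/(1-1). However, 1-1 = 0, so this is multiplication by m/0, which is undefined. We cannot multiply by an undefined expression.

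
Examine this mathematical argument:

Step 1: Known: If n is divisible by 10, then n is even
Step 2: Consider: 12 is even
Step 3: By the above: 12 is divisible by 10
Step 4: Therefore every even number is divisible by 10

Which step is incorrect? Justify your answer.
Step 3: By the above: 12 is divisible by 10

Step 3 commits the fallacy of affirming the consequent. The known fact 'divisible by 10 → even' does NOT imply 'even → divisible by 10'. That would be the converse, which is false. For example, 12 is even but 12 ÷ 10 = 1.20, which is not an integer.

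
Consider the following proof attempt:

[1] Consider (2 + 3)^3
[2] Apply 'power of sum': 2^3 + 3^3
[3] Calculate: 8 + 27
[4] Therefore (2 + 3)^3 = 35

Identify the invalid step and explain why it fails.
Step 2: Apply 'power of sum': 2^3 + 3^3

Step 2 incorrectly applies a non-existent rule '(a+b)^n = a^n + b^n'. This is false in general. The correct expansion uses the binomial theorem. The actual value is (2 + 3)^3 = 5^3 = 125, not 35.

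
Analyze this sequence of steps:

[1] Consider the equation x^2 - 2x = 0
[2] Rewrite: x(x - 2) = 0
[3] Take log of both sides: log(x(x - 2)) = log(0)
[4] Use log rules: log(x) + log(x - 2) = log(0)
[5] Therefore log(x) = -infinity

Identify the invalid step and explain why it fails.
Step 3: Take log of both sides: log(x(x - 2)) = log(0)

Step 3 takes the logarithm of both sides, resulting in log(0) on the right side. The logarithm is only defined for positive numbers; log(0) is undefined (approaches negative infinity). This operation is invalid.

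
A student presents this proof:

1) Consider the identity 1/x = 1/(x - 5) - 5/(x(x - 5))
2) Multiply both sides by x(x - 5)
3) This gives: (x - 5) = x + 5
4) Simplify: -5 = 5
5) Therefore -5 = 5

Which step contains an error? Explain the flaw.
Step 3: This gives: (x - 5) = x + 5

Step 3 makes a sign error when clearing denominators. Multiplying -5/(x(x - 5)) by x(x - 5) gives -5, not +5. The correct result is (x - 5) = x - 5, which is trivially true, not (x - 5) = x + 5. (Step 1 is a valid identity: 1/(x - 5) - 5/(x(x - 5)) = (x - 5)/(x(x - 5)) = 1/x.)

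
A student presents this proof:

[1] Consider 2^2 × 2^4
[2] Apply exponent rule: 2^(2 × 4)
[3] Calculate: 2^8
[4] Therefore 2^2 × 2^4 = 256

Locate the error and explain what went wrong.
Step 2: Apply exponent rule: 2^(2 × 4)

Step 2 incorrectly states that a^b × a^c = a^(b×c). The correct rule is a^b × a^c = a^(b+c). The actual value is 2^2 × 2^4 = 2^6 = 64, not 2^8 = 256.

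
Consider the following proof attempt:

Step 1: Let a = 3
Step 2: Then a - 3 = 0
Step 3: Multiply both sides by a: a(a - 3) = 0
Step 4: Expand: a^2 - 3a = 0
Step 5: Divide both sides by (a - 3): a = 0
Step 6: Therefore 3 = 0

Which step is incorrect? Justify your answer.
Step 5: Divide both sides by (a - 3): a = 0

Step 5 divides both sides by (a - 3). However, since a = 3, we have (a - 3) = 0. Division by zero is undefined, making this step invalid.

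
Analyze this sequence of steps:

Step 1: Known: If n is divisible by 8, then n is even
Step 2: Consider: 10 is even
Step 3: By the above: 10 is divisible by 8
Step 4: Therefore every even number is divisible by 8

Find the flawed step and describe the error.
Step 3: By the above: 10 is divisible by 8

Step 3 commits the fallacy of affirming the consequent. The known fact 'divisible by 8 → even' does NOT imply 'even → divisible by 8'. That would be the converse, which is false. For example, 10 is even but 10 ÷ 8 = 1.25, which is not an integer.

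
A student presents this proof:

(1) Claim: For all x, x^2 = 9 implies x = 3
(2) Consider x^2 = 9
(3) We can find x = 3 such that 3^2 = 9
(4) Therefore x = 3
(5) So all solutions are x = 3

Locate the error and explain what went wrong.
Step 4: Therefore x = 3

Step 4 incorrectly concludes that x = 3 is the only solution. The proof shows that x = 3 is A solution (existence), but does not show it is the ONLY solution (uniqueness). In fact, x = -3 is also a solution since (-3)^2 = 9. Finding one solution doesn't prove there are no others.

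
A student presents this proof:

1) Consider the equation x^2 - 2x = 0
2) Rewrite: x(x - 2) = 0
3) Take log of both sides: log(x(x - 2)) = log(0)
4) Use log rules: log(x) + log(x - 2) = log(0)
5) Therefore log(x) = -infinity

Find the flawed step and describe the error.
Step 3: Take log of both sides: log(x(x - 2)) = log(0)

Step 3 takes the logarithm of both sides, resulting in log(0) on the right side. The logarithm is only defined for positive numbers; log(0) is undefined (approaches negative infinity). This operation is invalid.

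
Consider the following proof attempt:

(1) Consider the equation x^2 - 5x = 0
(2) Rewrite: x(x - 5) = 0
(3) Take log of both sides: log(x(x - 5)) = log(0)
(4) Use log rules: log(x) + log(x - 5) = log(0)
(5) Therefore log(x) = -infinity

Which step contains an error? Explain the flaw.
Step 3: Take log of both sides: log(x(x - 5)) = log(0)

Step 3 takes the logarithm of both sides, resulting in log(0) on the right side. The logarithm is only defined for positive numbers; log(0) is undefined (approaches negative infinity). This operation is invalid.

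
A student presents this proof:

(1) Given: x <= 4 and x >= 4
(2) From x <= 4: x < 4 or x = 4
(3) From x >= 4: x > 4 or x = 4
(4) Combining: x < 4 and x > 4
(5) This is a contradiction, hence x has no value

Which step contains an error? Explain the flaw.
Step 4: Combining: x < 4 and x > 4

Step 4 incorrectly combines the conditions. From x <= 4 and x >= 4, the intersection is x = 4. The error treats the 'or' cases as 'and' requirements. The correct conclusion is that x = 4 is the unique solution, not that no solution exists.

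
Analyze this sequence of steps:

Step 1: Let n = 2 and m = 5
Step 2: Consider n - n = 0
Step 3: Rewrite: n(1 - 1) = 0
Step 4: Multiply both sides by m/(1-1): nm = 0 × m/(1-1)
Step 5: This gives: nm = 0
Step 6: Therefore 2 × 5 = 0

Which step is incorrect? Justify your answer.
Step 4: Multiply both sides by m/(1-1): nm = 0 × m/(1-1)

Step 4 multiplies both sides by m/(1-1). However, 1-1 = 0, so this is multiplication by m/0, which is undefined. We cannot multiply by an undefined expression.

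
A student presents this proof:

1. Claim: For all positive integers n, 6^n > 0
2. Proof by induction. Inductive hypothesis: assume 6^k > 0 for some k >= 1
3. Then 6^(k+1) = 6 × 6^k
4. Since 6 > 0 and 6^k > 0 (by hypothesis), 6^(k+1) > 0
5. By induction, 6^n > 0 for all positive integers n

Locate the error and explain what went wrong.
Step 5: By induction, 6^n > 0 for all positive integers n

Step 5 concludes the proof by induction, but no base case was ever established. A valid induction proof requires: (1) a base case proving 6^1 > 0, and (2) an inductive step showing IF 6^k > 0 THEN 6^(k+1) > 0. Steps 2-4 correctly establish the inductive step, but without the base case the conclusion in step 5 does not follow.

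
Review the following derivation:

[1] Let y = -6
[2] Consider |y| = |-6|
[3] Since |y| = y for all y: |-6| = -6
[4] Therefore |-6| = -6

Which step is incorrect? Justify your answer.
Step 3: Since |y| = y for all y: |-6| = -6

Step 3 incorrectly states that |y| = y for all y. The correct definition is |y| = y when y >= 0, and |y| = -y when y < 0. Since -6 < 0, we have |-6| = -(-6) = 6, not -6.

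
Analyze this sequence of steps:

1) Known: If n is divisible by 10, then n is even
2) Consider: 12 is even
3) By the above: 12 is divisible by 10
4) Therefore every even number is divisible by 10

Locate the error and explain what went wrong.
Step 3: By the above: 12 is divisible by 10

Step 3 commits the fallacy of affirming the consequent. The known fact 'divisible by 10 → even' does NOT imply 'even → divisible by 10'. That would be the converse, which is false. For example, 12 is even but 12 ÷ 10 = 1.20, which is not an integer.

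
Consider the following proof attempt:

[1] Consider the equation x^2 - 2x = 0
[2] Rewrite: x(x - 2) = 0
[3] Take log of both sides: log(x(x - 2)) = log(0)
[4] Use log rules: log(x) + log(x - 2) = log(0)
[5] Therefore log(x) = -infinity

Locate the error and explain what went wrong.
Step 3: Take log of both sides: log(x(x - 2)) = log(0)

Step 3 takes the logarithm of both sides, resulting in log(0) on the right side. The logarithm is only defined for positive numbers; log(0) is undefined (approaches negative infinity). This operation is invalid.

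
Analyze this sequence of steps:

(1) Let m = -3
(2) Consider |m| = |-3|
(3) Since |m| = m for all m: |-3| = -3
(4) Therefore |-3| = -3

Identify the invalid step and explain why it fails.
Step 3: Since |m| = m for all m: |-3| = -3

Step 3 incorrectly states that |m| = m for all m. The correct definition is |m| = m when m >= 0, and |m| = -m when m < 0. Since -3 < 0, we have |-3| = -(-3) = 3, not -3.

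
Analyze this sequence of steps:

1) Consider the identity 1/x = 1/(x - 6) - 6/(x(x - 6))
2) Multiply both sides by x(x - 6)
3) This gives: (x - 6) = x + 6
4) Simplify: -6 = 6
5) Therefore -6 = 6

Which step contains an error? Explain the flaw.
Step 3: This gives: (x - 6) = x + 6

Step 3 makes a sign error when clearing denominators. Multiplying -6/(x(x - 6)) by x(x - 6) gives -6, not +6. The correct result is (x - 6) = x - 6, which is trivially true, not (x - 6) = x + 6. (Step 1 is a valid identity: 1/(x - 6) - 6/(x(x - 6)) = (x - 6)/(x(x - 6)) = 1/x.)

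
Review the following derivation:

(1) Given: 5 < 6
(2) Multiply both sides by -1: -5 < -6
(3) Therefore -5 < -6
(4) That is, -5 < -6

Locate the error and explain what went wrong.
Step 2: Multiply both sides by -1: -5 < -6

Step 2 multiplies both sides by -1 but fails to reverse the inequality sign. When multiplying (or dividing) an inequality by a negative number, the direction must be reversed. Since 5 < 6, we should get -5 > -6, i.e., -5 > -6.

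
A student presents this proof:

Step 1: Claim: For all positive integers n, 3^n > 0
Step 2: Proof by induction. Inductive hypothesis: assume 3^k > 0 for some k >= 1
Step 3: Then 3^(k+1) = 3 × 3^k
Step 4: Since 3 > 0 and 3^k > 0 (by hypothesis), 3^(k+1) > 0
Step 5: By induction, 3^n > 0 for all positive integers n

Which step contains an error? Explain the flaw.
Step 5: By induction, 3^n > 0 for all positive integers n

Step 5 concludes the proof by induction, but no base case was ever established. A valid induction proof requires: (1) a base case proving 3^1 > 0, and (2) an inductive step showing IF 3^k > 0 THEN 3^(k+1) > 0. Steps 2-4 correctly establish the inductive step, but without the base case the conclusion in step 5 does not follow.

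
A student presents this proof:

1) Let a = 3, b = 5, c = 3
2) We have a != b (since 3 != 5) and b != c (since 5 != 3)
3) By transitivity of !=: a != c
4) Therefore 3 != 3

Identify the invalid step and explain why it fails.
Step 3: By transitivity of !=: a != c

Step 3 incorrectly applies transitivity to the '!=' relation. Transitivity states: if a R b and b R c, then a R c. However, '!=' is not transitive. Counterexample: 3 != 5 and 5 != 3, but 3 = 3 (both equal 3). Transitivity holds for relations like <, <=, =, but not for !=.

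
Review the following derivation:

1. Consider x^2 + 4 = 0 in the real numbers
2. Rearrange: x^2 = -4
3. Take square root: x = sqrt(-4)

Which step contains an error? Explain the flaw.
Step 3: Take square root: x = sqrt(-4)

Step 3 takes the square root of -4, which is negative. In the real number system, the square root of a negative number is undefined. The equation x^2 + 4 = 0 has no real solutions. Square roots of negative numbers only exist in the complex numbers.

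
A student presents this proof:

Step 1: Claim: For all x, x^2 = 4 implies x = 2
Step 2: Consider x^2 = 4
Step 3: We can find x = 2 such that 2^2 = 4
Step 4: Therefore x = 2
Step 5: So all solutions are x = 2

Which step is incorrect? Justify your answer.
Step 4: Therefore x = 2

Step 4 incorrectly concludes that x = 2 is the only solution. The proof shows that x = 2 is A solution (existence), but does not show it is the ONLY solution (uniqueness). In fact, x = -2 is also a solution since (-2)^2 = 4. Finding one solution doesn't prove there are no others.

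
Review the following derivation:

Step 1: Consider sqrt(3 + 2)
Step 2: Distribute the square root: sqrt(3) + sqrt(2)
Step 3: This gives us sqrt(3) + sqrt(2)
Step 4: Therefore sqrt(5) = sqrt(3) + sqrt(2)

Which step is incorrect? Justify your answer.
Step 2: Distribute the square root: sqrt(3) + sqrt(2)

Step 2 incorrectly 'distributes' the square root over addition. The square root function does not distribute: sqrt(a + b) ≠ sqrt(a) + sqrt(b). In fact, sqrt(3 + 2) = sqrt(5) ≈ 2.2361, while sqrt(3) + sqrt(2) ≈ 3.1463.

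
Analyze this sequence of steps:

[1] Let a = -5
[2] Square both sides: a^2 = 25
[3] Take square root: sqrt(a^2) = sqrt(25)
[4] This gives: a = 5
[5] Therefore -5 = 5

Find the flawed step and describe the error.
Step 4: This gives: a = 5

Step 4 incorrectly states that sqrt(a^2) = a. The correct identity is sqrt(a^2) = |a|. Since a = -5 < 0, we have sqrt(a^2) = |-5| = 5, not a = -5.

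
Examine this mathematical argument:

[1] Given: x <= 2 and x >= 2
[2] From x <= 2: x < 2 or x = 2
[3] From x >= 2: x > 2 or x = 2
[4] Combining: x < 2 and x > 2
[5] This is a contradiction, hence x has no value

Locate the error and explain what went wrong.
Step 4: Combining: x < 2 and x > 2

Step 4 incorrectly combines the conditions. From x <= 2 and x >= 2, the intersection is x = 2. The error treats the 'or' cases as 'and' requirements. The correct conclusion is that x = 2 is the unique solution, not that no solution exists.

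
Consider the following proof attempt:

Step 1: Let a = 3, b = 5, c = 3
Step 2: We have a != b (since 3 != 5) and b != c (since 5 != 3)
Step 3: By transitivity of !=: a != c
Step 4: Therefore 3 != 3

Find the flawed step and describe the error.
Step 3: By transitivity of !=: a != c

Step 3 incorrectly applies transitivity to the '!=' relation. Transitivity states: if a R b and b R c, then a R c. However, '!=' is not transitive. Counterexample: 3 != 5 and 5 != 3, but 3 = 3 (both equal 3). Transitivity holds for relations like <, <=, =, but not for !=.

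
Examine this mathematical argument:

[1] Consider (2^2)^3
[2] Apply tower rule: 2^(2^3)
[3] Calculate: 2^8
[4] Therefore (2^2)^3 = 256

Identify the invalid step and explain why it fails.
Step 2: Apply tower rule: 2^(2^3)

Step 2 incorrectly states that (a^b)^c = a^(b^c). The correct rule is (a^b)^c = a^(b×c). The actual value is (2^2)^3 = 2^6 = 64, not 2^8 = 256.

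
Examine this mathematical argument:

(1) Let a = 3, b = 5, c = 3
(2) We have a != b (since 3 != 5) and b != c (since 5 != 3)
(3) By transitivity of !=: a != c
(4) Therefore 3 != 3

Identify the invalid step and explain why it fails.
Step 3: By transitivity of !=: a != c

Step 3 incorrectly applies transitivity to the '!=' relation. Transitivity states: if a R b and b R c, then a R c. However, '!=' is not transitive. Counterexample: 3 != 5 and 5 != 3, but 3 = 3 (both equal 3). Transitivity holds for relations like <, <=, =, but not for !=.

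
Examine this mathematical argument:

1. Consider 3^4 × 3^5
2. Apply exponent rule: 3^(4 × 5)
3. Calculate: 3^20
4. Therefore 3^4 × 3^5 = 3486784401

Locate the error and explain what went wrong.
Step 2: Apply exponent rule: 3^(4 × 5)

Step 2 incorrectly states that a^b × a^c = a^(b×c). The correct rule is a^b × a^c = a^(b+c). The actual value is 3^4 × 3^5 = 3^9 = 19683, not 3^20 = 3486784401.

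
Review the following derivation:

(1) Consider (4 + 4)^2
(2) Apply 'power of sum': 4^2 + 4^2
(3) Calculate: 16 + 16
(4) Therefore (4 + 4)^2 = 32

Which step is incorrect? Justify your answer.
Step 2: Apply 'power of sum': 4^2 + 4^2

Step 2 incorrectly applies a non-existent rule '(a+b)^n = a^n + b^n'. This is false in general. The correct expansion uses the binomial theorem. The actual value is (4 + 4)^2 = 8^2 = 64, not 32.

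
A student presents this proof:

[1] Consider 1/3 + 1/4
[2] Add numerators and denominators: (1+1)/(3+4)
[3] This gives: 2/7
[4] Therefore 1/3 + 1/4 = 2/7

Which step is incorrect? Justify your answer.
Step 2: Add numerators and denominators: (1+1)/(3+4)

Step 2 incorrectly adds fractions by separately adding numerators and denominators. This is wrong. The correct method requires a common denominator: 1/3 + 1/4 = (1×4 + 1×3)/(3×4) = 7/12 = 7/12. The method used gives 2/7, which is different.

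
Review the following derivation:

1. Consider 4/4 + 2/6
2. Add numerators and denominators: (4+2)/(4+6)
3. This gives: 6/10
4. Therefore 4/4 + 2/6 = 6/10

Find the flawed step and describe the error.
Step 2: Add numerators and denominators: (4+2)/(4+6)

Step 2 incorrectly adds fractions by separately adding numerators and denominators. This is wrong. The correct method requires a common denominator: 4/4 + 2/6 = (4×6 + 2×4)/(4×6) = 32/24 = 4/3. The method used gives 6/10, which is different.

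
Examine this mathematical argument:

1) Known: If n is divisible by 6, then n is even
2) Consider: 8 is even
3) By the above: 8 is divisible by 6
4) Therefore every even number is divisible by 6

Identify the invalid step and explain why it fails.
Step 3: By the above: 8 is divisible by 6

Step 3 commits the fallacy of affirming the consequent. The known fact 'divisible by 6 → even' does NOT imply 'even → divisible by 6'. That would be the converse, which is false. For example, 8 is even but 8 ÷ 6 = 1.33, which is not an integer.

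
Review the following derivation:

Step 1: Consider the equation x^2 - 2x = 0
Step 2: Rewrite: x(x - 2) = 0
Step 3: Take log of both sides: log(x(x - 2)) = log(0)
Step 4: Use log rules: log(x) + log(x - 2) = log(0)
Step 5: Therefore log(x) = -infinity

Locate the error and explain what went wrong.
Step 3: Take log of both sides: log(x(x - 2)) = log(0)

Step 3 takes the logarithm of both sides, resulting in log(0) on the right side. The logarithm is only defined for positive numbers; log(0) is undefined (approaches negative infinity). This operation is invalid.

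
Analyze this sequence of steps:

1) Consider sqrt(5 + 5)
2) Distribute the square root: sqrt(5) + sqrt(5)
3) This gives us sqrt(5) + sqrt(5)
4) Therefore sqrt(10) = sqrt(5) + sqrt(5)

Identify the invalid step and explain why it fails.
Step 2: Distribute the square root: sqrt(5) + sqrt(5)

Step 2 incorrectly 'distributes' the square root over addition. The square root function does not distribute: sqrt(a + b) ≠ sqrt(a) + sqrt(b). In fact, sqrt(5 + 5) = sqrt(10) ≈ 3.1623, while sqrt(5) + sqrt(5) ≈ 4.4721.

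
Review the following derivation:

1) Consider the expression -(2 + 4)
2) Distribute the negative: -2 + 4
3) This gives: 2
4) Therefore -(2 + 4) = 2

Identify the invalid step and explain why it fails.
Step 2: Distribute the negative: -2 + 4

Step 2 incorrectly distributes the negative sign. The correct distribution is -(2 + 4) = -2 - 4 = -6. The negative must be applied to both terms, not just the first. The error treats -(2 + 4) as -2 + 4, which equals 2 instead of -6.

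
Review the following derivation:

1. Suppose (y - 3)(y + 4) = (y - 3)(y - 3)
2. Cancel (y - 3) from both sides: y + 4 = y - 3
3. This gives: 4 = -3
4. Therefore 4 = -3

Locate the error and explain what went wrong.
Step 2: Cancel (y - 3) from both sides: y + 4 = y - 3

Step 2 cancels (y - 3) from both sides. This is only valid if (y - 3) ≠ 0, i.e., y ≠ 3. When y = 3, both sides equal zero regardless of the other factors. The correct approach requires considering y = 3 as a separate case.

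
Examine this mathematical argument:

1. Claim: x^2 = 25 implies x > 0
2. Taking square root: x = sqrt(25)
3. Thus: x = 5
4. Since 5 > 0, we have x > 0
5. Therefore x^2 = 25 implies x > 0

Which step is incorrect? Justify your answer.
Step 2: Taking square root: x = sqrt(25)

Step 2 takes the square root and assumes the positive root only. The equation x^2 = 25 actually has two solutions: x = 5 and x = -5. The proof silently assumes x > 0 without justification, then uses this assumption to conclude x > 0, which is circular. The counterexample x = -5 shows the claim is false.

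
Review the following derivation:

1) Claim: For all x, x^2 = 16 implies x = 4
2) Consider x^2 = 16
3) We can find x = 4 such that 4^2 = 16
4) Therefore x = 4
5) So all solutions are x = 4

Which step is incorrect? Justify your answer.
Step 4: Therefore x = 4

Step 4 incorrectly concludes that x = 4 is the only solution. The proof shows that x = 4 is A solution (existence), but does not show it is the ONLY solution (uniqueness). In fact, x = -4 is also a solution since (-4)^2 = 16. Finding one solution doesn't prove there are no others.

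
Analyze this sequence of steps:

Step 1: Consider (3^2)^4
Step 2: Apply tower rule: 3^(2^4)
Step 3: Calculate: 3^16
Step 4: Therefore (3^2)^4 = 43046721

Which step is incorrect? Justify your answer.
Step 2: Apply tower rule: 3^(2^4)

Step 2 incorrectly states that (a^b)^c = a^(b^c). The correct rule is (a^b)^c = a^(b×c). The actual value is (3^2)^4 = 3^8 = 6561, not 3^16 = 43046721.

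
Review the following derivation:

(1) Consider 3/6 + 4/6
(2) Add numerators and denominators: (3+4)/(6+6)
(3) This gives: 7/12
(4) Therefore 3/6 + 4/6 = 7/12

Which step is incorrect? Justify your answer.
Step 2: Add numerators and denominators: (3+4)/(6+6)

Step 2 incorrectly adds fractions by separately adding numerators and denominators. This is wrong. The correct method requires a common denominator: 3/6 + 4/6 = (3×6 + 4×6)/(6×6) = 42/36 = 7/6. The method used gives 7/12, which is different.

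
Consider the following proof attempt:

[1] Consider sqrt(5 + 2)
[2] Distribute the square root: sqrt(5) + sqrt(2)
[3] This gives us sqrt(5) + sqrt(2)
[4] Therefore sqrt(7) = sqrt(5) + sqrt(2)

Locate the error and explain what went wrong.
Step 2: Distribute the square root: sqrt(5) + sqrt(2)

Step 2 incorrectly 'distributes' the square root over addition. The square root function does not distribute: sqrt(a + b) ≠ sqrt(a) + sqrt(b). In fact, sqrt(5 + 2) = sqrt(7) ≈ 2.6458, while sqrt(5) + sqrt(2) ≈ 3.6503.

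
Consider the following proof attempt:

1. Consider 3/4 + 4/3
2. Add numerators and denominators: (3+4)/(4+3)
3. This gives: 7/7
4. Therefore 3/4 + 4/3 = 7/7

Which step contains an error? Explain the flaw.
Step 2: Add numerators and denominators: (3+4)/(4+3)

Step 2 incorrectly adds fractions by separately adding numerators and denominators. This is wrong. The correct method requires a common denominator: 3/4 + 4/3 = (3×3 + 4×4)/(4×3) = 25/12 = 25/12. The method used gives 7/7, which is different.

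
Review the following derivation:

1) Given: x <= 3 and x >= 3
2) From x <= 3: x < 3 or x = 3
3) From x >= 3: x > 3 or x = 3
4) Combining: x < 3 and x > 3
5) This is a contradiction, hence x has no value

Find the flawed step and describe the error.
Step 4: Combining: x < 3 and x > 3

Step 4 incorrectly combines the conditions. From x <= 3 and x >= 3, the intersection is x = 3. The error treats the 'or' cases as 'and' requirements. The correct conclusion is that x = 3 is the unique solution, not that no solution exists.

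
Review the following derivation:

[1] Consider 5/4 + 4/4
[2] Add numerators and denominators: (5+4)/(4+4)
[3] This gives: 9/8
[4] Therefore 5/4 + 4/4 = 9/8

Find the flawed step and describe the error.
Step 2: Add numerators and denominators: (5+4)/(4+4)

Step 2 incorrectly adds fractions by separately adding numerators and denominators. This is wrong. The correct method requires a common denominator: 5/4 + 4/4 = (5×4 + 4×4)/(4×4) = 36/16 = 9/4. The method used gives 9/8, which is different.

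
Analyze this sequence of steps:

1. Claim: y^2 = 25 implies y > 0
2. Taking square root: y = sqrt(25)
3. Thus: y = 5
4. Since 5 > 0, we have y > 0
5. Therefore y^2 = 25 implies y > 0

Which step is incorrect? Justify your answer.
Step 2: Taking square root: y = sqrt(25)

Step 2 takes the square root and assumes the positive root only. The equation y^2 = 25 actually has two solutions: y = 5 and y = -5. The proof silently assumes y > 0 without justification, then uses this assumption to conclude y > 0, which is circular. The counterexample y = -5 shows the claim is false.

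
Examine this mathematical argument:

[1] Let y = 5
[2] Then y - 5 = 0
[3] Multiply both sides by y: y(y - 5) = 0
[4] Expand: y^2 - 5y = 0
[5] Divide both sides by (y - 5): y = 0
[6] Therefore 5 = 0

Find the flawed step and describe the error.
Step 5: Divide both sides by (y - 5): y = 0

Step 5 divides both sides by (y - 5). However, since y = 5, we have (y - 5) = 0. Division by zero is undefined, making this step invalid.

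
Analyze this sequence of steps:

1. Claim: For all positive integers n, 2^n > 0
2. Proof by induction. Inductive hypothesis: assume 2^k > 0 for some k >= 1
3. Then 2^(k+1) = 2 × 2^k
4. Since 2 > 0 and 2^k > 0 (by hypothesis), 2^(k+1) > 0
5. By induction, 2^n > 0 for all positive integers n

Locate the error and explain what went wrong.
Step 5: By induction, 2^n > 0 for all positive integers n

Step 5 concludes the proof by induction, but no base case was ever established. A valid induction proof requires: (1) a base case proving 2^1 > 0, and (2) an inductive step showing IF 2^k > 0 THEN 2^(k+1) > 0. Steps 2-4 correctly establish the inductive step, but without the base case the conclusion in step 5 does not follow.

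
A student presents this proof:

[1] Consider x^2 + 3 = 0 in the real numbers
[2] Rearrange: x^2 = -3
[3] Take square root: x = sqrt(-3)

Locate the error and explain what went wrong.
Step 3: Take square root: x = sqrt(-3)

Step 3 takes the square root of -3, which is negative. In the real number system, the square root of a negative number is undefined. The equation x^2 + 3 = 0 has no real solutions. Square roots of negative numbers only exist in the complex numbers.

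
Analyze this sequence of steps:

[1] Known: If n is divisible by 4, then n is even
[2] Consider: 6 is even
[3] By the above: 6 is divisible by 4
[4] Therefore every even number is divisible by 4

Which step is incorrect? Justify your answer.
Step 3: By the above: 6 is divisible by 4

Step 3 commits the fallacy of affirming the consequent. The known fact 'divisible by 4 → even' does NOT imply 'even → divisible by 4'. That would be the converse, which is false. For example, 6 is even but 6 ÷ 4 = 1.50, which is not an integer.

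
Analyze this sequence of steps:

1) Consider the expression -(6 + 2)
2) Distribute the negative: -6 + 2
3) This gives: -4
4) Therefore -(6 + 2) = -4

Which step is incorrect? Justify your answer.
Step 2: Distribute the negative: -6 + 2

Step 2 incorrectly distributes the negative sign. The correct distribution is -(6 + 2) = -6 - 2 = -8. The negative must be applied to both terms, not just the first. The error treats -(6 + 2) as -6 + 2, which equals -4 instead of -8.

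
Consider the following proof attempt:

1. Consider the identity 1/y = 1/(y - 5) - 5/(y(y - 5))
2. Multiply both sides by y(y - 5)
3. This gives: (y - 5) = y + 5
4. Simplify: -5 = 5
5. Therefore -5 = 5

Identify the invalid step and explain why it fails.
Step 3: This gives: (y - 5) = y + 5

Step 3 makes a sign error when clearing denominators. Multiplying -5/(y(y - 5)) by y(y - 5) gives -5, not +5. The correct result is (y - 5) = y - 5, which is trivially true, not (y - 5) = y + 5. (Step 1 is a valid identity: 1/(y - 5) - 5/(y(y - 5)) = (y - 5)/(y(y - 5)) = 1/y.)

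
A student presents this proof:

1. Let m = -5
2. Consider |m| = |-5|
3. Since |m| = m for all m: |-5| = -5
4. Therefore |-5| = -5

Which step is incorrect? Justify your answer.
Step 3: Since |m| = m for all m: |-5| = -5

Step 3 incorrectly states that |m| = m for all m. The correct definition is |m| = m when m >= 0, and |m| = -m when m < 0. Since -5 < 0, we have |-5| = -(-5) = 5, not -5.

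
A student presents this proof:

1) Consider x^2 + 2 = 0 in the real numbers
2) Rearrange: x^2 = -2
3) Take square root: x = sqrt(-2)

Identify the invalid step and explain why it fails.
Step 3: Take square root: x = sqrt(-2)

Step 3 takes the square root of -2, which is negative. In the real number system, the square root of a negative number is undefined. The equation x^2 + 2 = 0 has no real solutions. Square roots of negative numbers only exist in the complex numbers.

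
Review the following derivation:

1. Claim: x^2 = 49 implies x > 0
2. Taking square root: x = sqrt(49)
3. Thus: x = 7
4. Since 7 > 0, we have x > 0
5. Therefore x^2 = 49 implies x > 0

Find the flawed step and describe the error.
Step 2: Taking square root: x = sqrt(49)

Step 2 takes the square root and assumes the positive root only. The equation x^2 = 49 actually has two solutions: x = 7 and x = -7. The proof silently assumes x > 0 without justification, then uses this assumption to conclude x > 0, which is circular. The counterexample x = -7 shows the claim is false.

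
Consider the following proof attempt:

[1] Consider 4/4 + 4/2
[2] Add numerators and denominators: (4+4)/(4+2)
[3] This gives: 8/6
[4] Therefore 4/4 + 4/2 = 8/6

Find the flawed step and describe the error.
Step 2: Add numerators and denominators: (4+4)/(4+2)

Step 2 incorrectly adds fractions by separately adding numerators and denominators. This is wrong. The correct method requires a common denominator: 4/4 + 4/2 = (4×2 + 4×4)/(4×2) = 24/8 = 3. The method used gives 8/6, which is different.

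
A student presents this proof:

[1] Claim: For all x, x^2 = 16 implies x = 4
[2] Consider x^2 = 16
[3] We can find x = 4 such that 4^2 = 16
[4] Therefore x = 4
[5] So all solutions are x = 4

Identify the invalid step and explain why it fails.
Step 4: Therefore x = 4

Step 4 incorrectly concludes that x = 4 is the only solution. The proof shows that x = 4 is A solution (existence), but does not show it is the ONLY solution (uniqueness). In fact, x = -4 is also a solution since (-4)^2 = 16. Finding one solution doesn't prove there are no others.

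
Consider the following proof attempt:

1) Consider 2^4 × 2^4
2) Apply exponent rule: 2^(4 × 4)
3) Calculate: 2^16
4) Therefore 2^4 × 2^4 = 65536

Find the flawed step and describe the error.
Step 2: Apply exponent rule: 2^(4 × 4)

Step 2 incorrectly states that a^b × a^c = a^(b×c). The correct rule is a^b × a^c = a^(b+c). The actual value is 2^4 × 2^4 = 2^8 = 256, not 2^16 = 65536.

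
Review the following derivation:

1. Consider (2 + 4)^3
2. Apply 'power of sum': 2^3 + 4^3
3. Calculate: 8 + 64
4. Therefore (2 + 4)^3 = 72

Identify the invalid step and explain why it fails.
Step 2: Apply 'power of sum': 2^3 + 4^3

Step 2 incorrectly applies a non-existent rule '(a+b)^n = a^n + b^n'. This is false in general. The correct expansion uses the binomial theorem. The actual value is (2 + 4)^3 = 6^3 = 216, not 72.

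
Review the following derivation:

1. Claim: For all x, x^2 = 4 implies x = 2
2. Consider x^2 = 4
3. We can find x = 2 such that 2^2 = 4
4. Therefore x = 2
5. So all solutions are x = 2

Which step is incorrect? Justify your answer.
Step 4: Therefore x = 2

Step 4 incorrectly concludes that x = 2 is the only solution. The proof shows that x = 2 is A solution (existence), but does not show it is the ONLY solution (uniqueness). In fact, x = -2 is also a solution since (-2)^2 = 4. Finding one solution doesn't prove there are no others.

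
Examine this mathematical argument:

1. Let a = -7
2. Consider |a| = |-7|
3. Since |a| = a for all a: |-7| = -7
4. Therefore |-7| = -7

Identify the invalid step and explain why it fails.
Step 3: Since |a| = a for all a: |-7| = -7

Step 3 incorrectly states that |a| = a for all a. The correct definition is |a| = a when a >= 0, and |a| = -a when a < 0. Since -7 < 0, we have |-7| = -(-7) = 7, not -7.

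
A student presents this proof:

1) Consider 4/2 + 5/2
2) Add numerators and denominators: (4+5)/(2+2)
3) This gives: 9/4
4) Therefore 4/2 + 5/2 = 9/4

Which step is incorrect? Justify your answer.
Step 2: Add numerators and denominators: (4+5)/(2+2)

Step 2 incorrectly adds fractions by separately adding numerators and denominators. This is wrong. The correct method requires a common denominator: 4/2 + 5/2 = (4×2 + 5×2)/(2×2) = 18/4 = 9/2. The method used gives 9/4, which is different.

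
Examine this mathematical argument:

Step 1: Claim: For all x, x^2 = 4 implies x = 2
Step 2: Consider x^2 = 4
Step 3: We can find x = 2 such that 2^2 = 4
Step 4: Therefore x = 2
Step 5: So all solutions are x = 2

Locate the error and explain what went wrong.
Step 4: Therefore x = 2

Step 4 incorrectly concludes that x = 2 is the only solution. The proof shows that x = 2 is A solution (existence), but does not show it is the ONLY solution (uniqueness). In fact, x = -2 is also a solution since (-2)^2 = 4. Finding one solution doesn't prove there are no others.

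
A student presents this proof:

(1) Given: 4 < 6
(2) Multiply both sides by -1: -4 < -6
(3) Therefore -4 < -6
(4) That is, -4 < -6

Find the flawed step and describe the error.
Step 2: Multiply both sides by -1: -4 < -6

Step 2 multiplies both sides by -1 but fails to reverse the inequality sign. When multiplying (or dividing) an inequality by a negative number, the direction must be reversed. Since 4 < 6, we should get -4 > -6, i.e., -4 > -6.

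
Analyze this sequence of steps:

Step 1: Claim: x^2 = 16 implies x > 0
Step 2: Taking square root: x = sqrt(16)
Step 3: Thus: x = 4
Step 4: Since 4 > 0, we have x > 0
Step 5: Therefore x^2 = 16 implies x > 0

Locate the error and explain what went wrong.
Step 2: Taking square root: x = sqrt(16)

Step 2 takes the square root and assumes the positive root only. The equation x^2 = 16 actually has two solutions: x = 4 and x = -4. The proof silently assumes x > 0 without justification, then uses this assumption to conclude x > 0, which is circular. The counterexample x = -4 shows the claim is false.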